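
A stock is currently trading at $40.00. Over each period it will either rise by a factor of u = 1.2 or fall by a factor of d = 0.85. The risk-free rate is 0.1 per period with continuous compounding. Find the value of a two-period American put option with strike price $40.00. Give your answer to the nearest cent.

$1.47

Risk-neutral probability p = (e^0.1 − 0.85)/(1.2 − 0.85) = 0.2552/0.3500 = 0.7291
Terminal stock prices: S_uu = 57.6, S_ud = 40.8, S_dd = 28.9
Terminal payoffs (K − S): max(-17.6, 0) = 0, max(-0.8, 0) = 0, max(11.1, 0) = 11.1
Node u (S = 48): continuation = e^(−0.1)·[0.7291·0.0000 + 0.2709·0.0000] = 0.0000; exercise value = 0.0000 ≤ continuation, so V_u = 0.0000
Node d (S = 34): continuation = e^(−0.1)·[0.7291·0.0000 + 0.2709·11.1000] = 2.7212; exercise value = 6.0000 > continuation, so V_d = 6.0000 (exercise)
Node 0 (S = 40): continuation = e^(−0.1)·[0.7291·0.0000 + 0.2709·6.0000] = 1.4709; exercise value = 0.0000 ≤ continuation, so V_0 = 1.4709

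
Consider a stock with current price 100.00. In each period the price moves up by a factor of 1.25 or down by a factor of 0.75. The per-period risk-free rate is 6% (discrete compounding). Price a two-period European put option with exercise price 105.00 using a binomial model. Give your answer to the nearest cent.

10.98

Risk-neutral probability p = (1 + 0.06 − 0.75)/(1.25 − 0.75) = 0.3100/0.5000 = 0.6200
Terminal stock prices: S_uu = 156.2, S_ud = 93.75, S_dd = 56.25
Terminal payoffs (K − S): max(-51.25, 0) = 0, max(11.25, 0) = 11.25, max(48.75, 0) = 48.75
Node u (S = 125): V_u = 1/1.06·[0.6200·0.0000 + 0.3800·11.2500] = 4.0330
Node d (S = 75): V_d = 1/1.06·[0.6200·11.2500 + 0.3800·48.7500] = 24.0566
Node 0 (S = 100): V_0 = 1/1.06·[0.6200·4.0330 + 0.3800·24.0566] = 10.9830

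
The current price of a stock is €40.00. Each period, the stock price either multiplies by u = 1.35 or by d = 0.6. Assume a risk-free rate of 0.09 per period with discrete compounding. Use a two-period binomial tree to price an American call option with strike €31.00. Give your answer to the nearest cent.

Risk-neutral probability p = (1 + 0.09 − 0.6)/(1.35 − 0.6) = 0.4900/0.7500 = 0.6533
Terminal stock prices: S_uu = 72.9, S_ud = 32.4, S_dd = 14.4
Terminal payoffs (S − K): max(41.9, 0) = 41.9, max(1.4, 0) = 1.4, max(-16.6, 0) = 0
Node u (S = 54): continuation = 1/1.09·[0.6533·41.9000 + 0.3467·1.4000] = 25.5596; exercise value = 23.0000 ≤ continuation, so V_u = 25.5596
Node d (S = 24): continuation = 1/1.09·[0.6533·1.4000 + 0.3467·0.0000] = 0.8391; exercise value = 0.0000 ≤ continuation, so V_d = 0.8391
Node 0 (S = 40): continuation = 1/1.09·[0.6533·25.5596 + 0.3467·0.8391] = 15.5870; exercise value = 9.0000 ≤ continuation, so V_0 = 15.5870

€15.59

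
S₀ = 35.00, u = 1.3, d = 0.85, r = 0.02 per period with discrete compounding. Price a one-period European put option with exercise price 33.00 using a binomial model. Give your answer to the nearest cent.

Risk-neutral probability p = (1 + 0.02 − 0.85)/(1.3 − 0.85) = 0.1700/0.4500 = 0.3778
Terminal stock prices: S_u = 45.5, S_d = 29.75
Terminal payoffs (K − S): max(-12.5, 0) = 0, max(3.25, 0) = 3.25
Node 0 (S = 35): V_0 = 1/1.02·[0.3778·0.0000 + 0.6222·3.2500] = 1.9826

1.98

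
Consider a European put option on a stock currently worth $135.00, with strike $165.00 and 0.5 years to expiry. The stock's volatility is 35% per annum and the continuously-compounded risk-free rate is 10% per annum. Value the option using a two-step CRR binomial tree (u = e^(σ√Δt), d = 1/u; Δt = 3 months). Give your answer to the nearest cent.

$29.01

CRR parameters: u = e^(σ√Δt) = e^(0.35·√0.25) = 1.1912, d = 1/u = 0.8395
Per-period rate: rΔt = 0.1·0.25 = 0.025, so R = e^0.025 = 1.0253
Risk-neutral probability p = (e^0.025 − 0.8395)/(1.1912 − 0.8395) = 0.1859/0.3518 = 0.5283
Terminal stock prices: S_uu = 191.6, S_ud = 135, S_dd = 95.13
Terminal payoffs (K − S): max(-26.57, 0) = 0, max(30, 0) = 30, max(69.87, 0) = 69.87
Node u (S = 160.8): V_u = e^(−0.025)·[0.5283·0.0000 + 0.4717·30.0000] = 13.8010
Node d (S = 113.3): V_d = e^(−0.025)·[0.5283·30.0000 + 0.4717·69.8671] = 47.5994
Node 0 (S = 135): V_0 = e^(−0.025)·[0.5283·13.8010 + 0.4717·47.5994] = 29.0086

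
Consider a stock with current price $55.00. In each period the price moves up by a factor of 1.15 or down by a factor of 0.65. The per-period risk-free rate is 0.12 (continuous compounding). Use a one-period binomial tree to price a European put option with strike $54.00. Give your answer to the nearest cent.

Risk-neutral probability p = (e^0.12 − 0.65)/(1.15 − 0.65) = 0.4775/0.5000 = 0.9550
Terminal stock prices: S_u = 63.25, S_d = 35.75
Terminal payoffs (K − S): max(-9.25, 0) = 0, max(18.25, 0) = 18.25
Node 0 (S = 55): V_0 = e^(−0.12)·[0.9550·0.0000 + 0.0450·18.2500] = 0.7285

$0.73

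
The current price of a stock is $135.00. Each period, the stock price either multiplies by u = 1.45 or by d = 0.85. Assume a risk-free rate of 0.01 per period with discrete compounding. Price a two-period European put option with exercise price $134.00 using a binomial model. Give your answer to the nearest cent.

Risk-neutral probability p = (1 + 0.01 − 0.85)/(1.45 − 0.85) = 0.1600/0.6000 = 0.2667
Terminal stock prices: S_uu = 283.8, S_ud = 166.4, S_dd = 97.54
Terminal payoffs (K − S): max(-149.8, 0) = 0, max(-32.39, 0) = 0, max(36.46, 0) = 36.46
Node u (S = 195.8): V_u = 1/1.01·[0.2667·0.0000 + 0.7333·0.0000] = 0.0000
Node d (S = 114.8): V_d = 1/1.01·[0.2667·0.0000 + 0.7333·36.4625] = 26.4744
Node 0 (S = 135): V_0 = 1/1.01·[0.2667·0.0000 + 0.7333·26.4744] = 19.2224

$19.22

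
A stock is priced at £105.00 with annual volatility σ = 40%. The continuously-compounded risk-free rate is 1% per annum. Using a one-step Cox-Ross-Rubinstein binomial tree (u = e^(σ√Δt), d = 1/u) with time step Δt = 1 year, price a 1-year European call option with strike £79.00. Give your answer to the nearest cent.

CRR parameters: u = e^(σ√Δt) = e^(0.4·√1) = 1.4918, d = 1/u = 0.6703
Per-period rate: rΔt = 0.01·1 = 0.01, so R = e^0.01 = 1.0101
Risk-neutral probability p = (e^0.01 − 0.6703)/(1.4918 − 0.6703) = 0.3397/0.8215 = 0.4135
Terminal stock prices: S_u = 156.6, S_d = 70.38
Terminal payoffs (S − K): max(77.64, 0) = 77.64, max(-8.616, 0) = 0
Node 0 (S = 105): V_0 = e^(−0.01)·[0.4135·77.6416 + 0.5865·0.0000] = 31.7889

£31.79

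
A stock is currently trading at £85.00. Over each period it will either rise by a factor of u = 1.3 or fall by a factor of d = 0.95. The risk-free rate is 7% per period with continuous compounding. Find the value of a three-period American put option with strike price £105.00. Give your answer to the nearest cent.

Risk-neutral probability p = (e^0.07 − 0.95)/(1.3 − 0.95) = 0.1225/0.3500 = 0.3500
Terminal stock prices: S_uuu = 186.7, S_uud = 136.5, S_udd = 99.73, S_ddd = 72.88
Terminal payoffs (K − S): max(-81.75, 0) = 0, max(-31.47, 0) = 0, max(5.274, 0) = 5.274, max(32.12, 0) = 32.12
Node uu (S = 143.7): continuation = e^(−0.07)·[0.3500·0.0000 + 0.6500·0.0000] = 0.0000; exercise value = 0.0000 ≤ continuation, so V_uu = 0.0000
Node ud (S = 105): continuation = e^(−0.07)·[0.3500·0.0000 + 0.6500·5.2738] = 3.1961; exercise value = 0.0250 ≤ continuation, so V_ud = 3.1961
Node dd (S = 76.71): continuation = e^(−0.07)·[0.3500·5.2738 + 0.6500·32.1231] = 21.1889; exercise value = 28.2875 > continuation, so V_dd = 28.2875 (exercise)
Node u (S = 110.5): continuation = e^(−0.07)·[0.3500·0.0000 + 0.6500·3.1961] = 1.9369; exercise value = 0.0000 ≤ continuation, so V_u = 1.9369
Node d (S = 80.75): continuation = e^(−0.07)·[0.3500·3.1961 + 0.6500·28.2875] = 18.1863; exercise value = 24.2500 > continuation, so V_d = 24.2500 (exercise)
Node 0 (S = 85): continuation = e^(−0.07)·[0.3500·1.9369 + 0.6500·24.2500] = 15.3285; exercise value = 20.0000 > continuation, so V_0 = 20.0000 (exercise)

£20.00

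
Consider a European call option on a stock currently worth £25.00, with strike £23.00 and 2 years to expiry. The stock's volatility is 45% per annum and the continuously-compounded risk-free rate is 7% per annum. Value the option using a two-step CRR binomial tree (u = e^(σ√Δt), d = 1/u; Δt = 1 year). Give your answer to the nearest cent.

CRR parameters: u = e^(σ√Δt) = e^(0.45·√1) = 1.5683, d = 1/u = 0.6376
Per-period rate: rΔt = 0.07·1 = 0.07, so R = e^0.07 = 1.0725
Risk-neutral probability p = (e^0.07 − 0.6376)/(1.5683 − 0.6376) = 0.4349/0.9307 = 0.4673
Terminal stock prices: S_uu = 61.49, S_ud = 25, S_dd = 10.16
Terminal payoffs (S − K): max(38.49, 0) = 38.49, max(2, 0) = 2, max(-12.84, 0) = 0
Node u (S = 39.21): V_u = e^(−0.07)·[0.4673·38.4901 + 0.5327·2.0000] = 17.7627
Node d (S = 15.94): V_d = e^(−0.07)·[0.4673·2.0000 + 0.5327·0.0000] = 0.8714
Node 0 (S = 25): V_0 = e^(−0.07)·[0.4673·17.7627 + 0.5327·0.8714] = 8.1717

£8.17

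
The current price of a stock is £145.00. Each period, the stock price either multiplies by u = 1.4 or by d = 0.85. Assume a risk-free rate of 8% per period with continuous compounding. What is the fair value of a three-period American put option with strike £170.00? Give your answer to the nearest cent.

£27.43

Risk-neutral probability p = (e^0.08 − 0.85)/(1.4 − 0.85) = 0.2333/0.5500 = 0.4242
Terminal stock prices: S_uuu = 397.9, S_uud = 241.6, S_udd = 146.7, S_ddd = 89.05
Terminal payoffs (K − S): max(-227.9, 0) = 0, max(-71.57, 0) = 0, max(23.33, 0) = 23.33, max(80.95, 0) = 80.95
Node uu (S = 284.2): continuation = e^(−0.08)·[0.4242·0.0000 + 0.5758·0.0000] = 0.0000; exercise value = 0.0000 ≤ continuation, so V_uu = 0.0000
Node ud (S = 172.5): continuation = e^(−0.08)·[0.4242·0.0000 + 0.5758·23.3325] = 12.4028; exercise value = 0.0000 ≤ continuation, so V_ud = 12.4028
Node dd (S = 104.8): continuation = e^(−0.08)·[0.4242·23.3325 + 0.5758·80.9519] = 52.1673; exercise value = 65.2375 > continuation, so V_dd = 65.2375 (exercise)
Node u (S = 203): continuation = e^(−0.08)·[0.4242·0.0000 + 0.5758·12.4028] = 6.5930; exercise value = 0.0000 ≤ continuation, so V_u = 6.5930
Node d (S = 123.2): continuation = e^(−0.08)·[0.4242·12.4028 + 0.5758·65.2375] = 39.5345; exercise value = 46.7500 > continuation, so V_d = 46.7500 (exercise)
Node 0 (S = 145): continuation = e^(−0.08)·[0.4242·6.5930 + 0.5758·46.7500] = 27.4323; exercise value = 25.0000 ≤ continuation, so V_0 = 27.4323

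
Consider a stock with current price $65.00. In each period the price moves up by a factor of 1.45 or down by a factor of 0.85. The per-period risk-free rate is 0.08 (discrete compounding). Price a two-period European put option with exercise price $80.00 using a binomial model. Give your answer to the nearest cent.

Risk-neutral probability p = (1 + 0.08 − 0.85)/(1.45 − 0.85) = 0.2300/0.6000 = 0.3833
Terminal stock prices: S_uu = 136.7, S_ud = 80.11, S_dd = 46.96
Terminal payoffs (K − S): max(-56.66, 0) = 0, max(-0.1125, 0) = 0, max(33.04, 0) = 33.04
Node u (S = 94.25): V_u = 1/1.08·[0.3833·0.0000 + 0.6167·0.0000] = 0.0000
Node d (S = 55.25): V_d = 1/1.08·[0.3833·0.0000 + 0.6167·33.0375] = 18.8640
Node 0 (S = 65): V_0 = 1/1.08·[0.3833·0.0000 + 0.6167·18.8640] = 10.7711

$10.77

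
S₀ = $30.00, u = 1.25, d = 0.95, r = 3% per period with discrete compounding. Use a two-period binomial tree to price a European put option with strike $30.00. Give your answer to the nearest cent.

$1.48

Risk-neutral probability p = (1 + 0.03 − 0.95)/(1.25 − 0.95) = 0.0800/0.3000 = 0.2667
Terminal stock prices: S_uu = 46.88, S_ud = 35.62, S_dd = 27.07
Terminal payoffs (K − S): max(-16.88, 0) = 0, max(-5.625, 0) = 0, max(2.925, 0) = 2.925
Node u (S = 37.5): V_u = 1/1.03·[0.2667·0.0000 + 0.7333·0.0000] = 0.0000
Node d (S = 28.5): V_d = 1/1.03·[0.2667·0.0000 + 0.7333·2.9250] = 2.0825
Node 0 (S = 30): V_0 = 1/1.03·[0.2667·0.0000 + 0.7333·2.0825] = 1.4827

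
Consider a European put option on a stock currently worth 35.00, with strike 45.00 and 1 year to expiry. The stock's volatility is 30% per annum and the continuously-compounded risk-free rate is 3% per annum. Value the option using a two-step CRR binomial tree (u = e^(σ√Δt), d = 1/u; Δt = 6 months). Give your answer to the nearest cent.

10.59

CRR parameters: u = e^(σ√Δt) = e^(0.3·√0.5) = 1.2363, d = 1/u = 0.8089
Per-period rate: rΔt = 0.03·0.5 = 0.015, so R = e^0.015 = 1.0151
Risk-neutral probability p = (e^0.015 − 0.8089)/(1.2363 − 0.8089) = 0.2063/0.4275 = 0.4825
Terminal stock prices: S_uu = 53.5, S_ud = 35, S_dd = 22.9
Terminal payoffs (K − S): max(-8.496, 0) = 0, max(10, 0) = 10, max(22.1, 0) = 22.1
Node u (S = 43.27): V_u = e^(−0.015)·[0.4825·0.0000 + 0.5175·10.0000] = 5.0977
Node d (S = 28.31): V_d = e^(−0.015)·[0.4825·10.0000 + 0.5175·22.1012] = 16.0200
Node 0 (S = 35): V_0 = e^(−0.015)·[0.4825·5.0977 + 0.5175·16.0200] = 10.5897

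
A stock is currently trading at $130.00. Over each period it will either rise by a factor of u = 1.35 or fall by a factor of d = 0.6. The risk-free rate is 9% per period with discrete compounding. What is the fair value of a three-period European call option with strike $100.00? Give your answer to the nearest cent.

Risk-neutral probability p = (1 + 0.09 − 0.6)/(1.35 − 0.6) = 0.4900/0.7500 = 0.6533
Terminal stock prices: S_uuu = 319.8, S_uud = 142.2, S_udd = 63.18, S_ddd = 28.08
Terminal payoffs (S − K): max(219.8, 0) = 219.8, max(42.16, 0) = 42.16, max(-36.82, 0) = 0, max(-71.92, 0) = 0
Node uu (S = 236.9): V_uu = 1/1.09·[0.6533·219.8488 + 0.3467·42.1550] = 145.1819
Node ud (S = 105.3): V_ud = 1/1.09·[0.6533·42.1550 + 0.3467·0.0000] = 25.2672
Node dd (S = 46.8): V_dd = 1/1.09·[0.6533·0.0000 + 0.3467·0.0000] = 0.0000
Node u (S = 175.5): V_u = 1/1.09·[0.6533·145.1819 + 0.3467·25.2672] = 95.0564
Node d (S = 78): V_d = 1/1.09·[0.6533·25.2672 + 0.3467·0.0000] = 15.1449
Node 0 (S = 130): V_0 = 1/1.09·[0.6533·95.0564 + 0.3467·15.1449] = 61.7924

$61.79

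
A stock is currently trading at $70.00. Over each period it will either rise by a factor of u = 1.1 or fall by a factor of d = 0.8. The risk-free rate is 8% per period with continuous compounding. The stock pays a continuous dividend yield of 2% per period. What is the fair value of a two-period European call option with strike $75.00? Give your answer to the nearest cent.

$6.30

Per-period risk-free factor R = e^0.08 = 1.0833; dividend-adjusted growth = e^(0.08−0.02) = 1.0618.
Risk-neutral probability p = (1.0618 − 0.8)/(1.1 − 0.8) = 0.2618/0.3000 = 0.8728
Terminal stock prices: S_uu = 84.7, S_ud = 61.6, S_dd = 44.8
Terminal payoffs (S − K): max(9.7, 0) = 9.7, max(-13.4, 0) = 0, max(-30.2, 0) = 0
Node u (S = 77): V_u = e^(−0.08)·[0.8728·9.7000 + 0.1272·0.0000] = 7.8151
Node d (S = 56): V_d = e^(−0.08)·[0.8728·0.0000 + 0.1272·0.0000] = 0.0000
Node 0 (S = 70): V_0 = e^(−0.08)·[0.8728·7.8151 + 0.1272·0.0000] = 6.2965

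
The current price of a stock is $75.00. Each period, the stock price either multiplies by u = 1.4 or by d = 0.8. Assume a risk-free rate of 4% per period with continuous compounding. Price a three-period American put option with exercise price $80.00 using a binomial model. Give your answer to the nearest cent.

Risk-neutral probability p = (e^0.04 − 0.8)/(1.4 − 0.8) = 0.2408/0.6000 = 0.4014
Terminal stock prices: S_uuu = 205.8, S_uud = 117.6, S_udd = 67.2, S_ddd = 38.4
Terminal payoffs (K − S): max(-125.8, 0) = 0, max(-37.6, 0) = 0, max(12.8, 0) = 12.8, max(41.6, 0) = 41.6
Node uu (S = 147): continuation = e^(−0.04)·[0.4014·0.0000 + 0.5986·0.0000] = 0.0000; exercise value = 0.0000 ≤ continuation, so V_uu = 0.0000
Node ud (S = 84): continuation = e^(−0.04)·[0.4014·0.0000 + 0.5986·12.8000] = 7.3622; exercise value = 0.0000 ≤ continuation, so V_ud = 7.3622
Node dd (S = 48): continuation = e^(−0.04)·[0.4014·12.8000 + 0.5986·41.6000] = 28.8632; exercise value = 32.0000 > continuation, so V_dd = 32.0000 (exercise)
Node u (S = 105): continuation = e^(−0.04)·[0.4014·0.0000 + 0.5986·7.3622] = 4.2346; exercise value = 0.0000 ≤ continuation, so V_u = 4.2346
Node d (S = 60): continuation = e^(−0.04)·[0.4014·7.3622 + 0.5986·32.0000] = 21.2446; exercise value = 20.0000 ≤ continuation, so V_d = 21.2446
Node 0 (S = 75): continuation = e^(−0.04)·[0.4014·4.2346 + 0.5986·21.2446] = 13.8523; exercise value = 5.0000 ≤ continuation, so V_0 = 13.8523

$13.85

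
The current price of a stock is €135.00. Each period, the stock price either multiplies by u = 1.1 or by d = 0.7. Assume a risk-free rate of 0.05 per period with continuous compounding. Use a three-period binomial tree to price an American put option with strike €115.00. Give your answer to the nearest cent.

Risk-neutral probability p = (e^0.05 − 0.7)/(1.1 − 0.7) = 0.3513/0.4000 = 0.8782
Terminal stock prices: S_uuu = 179.7, S_uud = 114.3, S_udd = 72.76, S_ddd = 46.3
Terminal payoffs (K − S): max(-64.69, 0) = 0, max(0.655, 0) = 0.655, max(42.24, 0) = 42.24, max(68.7, 0) = 68.7
Node uu (S = 163.4): continuation = e^(−0.05)·[0.8782·0.0000 + 0.1218·0.6550] = 0.0759; exercise value = 0.0000 ≤ continuation, so V_uu = 0.0759
Node ud (S = 103.9): continuation = e^(−0.05)·[0.8782·0.6550 + 0.1218·42.2350] = 5.4414; exercise value = 11.0500 > continuation, so V_ud = 11.0500 (exercise)
Node dd (S = 66.15): continuation = e^(−0.05)·[0.8782·42.2350 + 0.1218·68.6950] = 43.2414; exercise value = 48.8500 > continuation, so V_dd = 48.8500 (exercise)
Node u (S = 148.5): continuation = e^(−0.05)·[0.8782·0.0759 + 0.1218·11.0500] = 1.3439; exercise value = 0.0000 ≤ continuation, so V_u = 1.3439
Node d (S = 94.5): continuation = e^(−0.05)·[0.8782·11.0500 + 0.1218·48.8500] = 14.8914; exercise value = 20.5000 > continuation, so V_d = 20.5000 (exercise)
Node 0 (S = 135): continuation = e^(−0.05)·[0.8782·1.3439 + 0.1218·20.5000] = 3.4982; exercise value = 0.0000 ≤ continuation, so V_0 = 3.4982

€3.50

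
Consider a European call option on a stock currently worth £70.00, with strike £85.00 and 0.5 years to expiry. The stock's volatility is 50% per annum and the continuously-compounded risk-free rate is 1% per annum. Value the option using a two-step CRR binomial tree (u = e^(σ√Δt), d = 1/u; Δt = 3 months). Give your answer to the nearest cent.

CRR parameters: u = e^(σ√Δt) = e^(0.5·√0.25) = 1.2840, d = 1/u = 0.7788
Per-period rate: rΔt = 0.01·0.25 = 0.0025, so R = e^0.0025 = 1.0025
Risk-neutral probability p = (e^0.0025 − 0.7788)/(1.2840 − 0.7788) = 0.2237/0.5052 = 0.4428
Terminal stock prices: S_uu = 115.4, S_ud = 70, S_dd = 42.46
Terminal payoffs (S − K): max(30.41, 0) = 30.41, max(-15, 0) = 0, max(-42.54, 0) = 0
Node u (S = 89.88): V_u = e^(−0.0025)·[0.4428·30.4105 + 0.5572·0.0000] = 13.4315
Node d (S = 54.52): V_d = e^(−0.0025)·[0.4428·0.0000 + 0.5572·0.0000] = 0.0000
Node 0 (S = 70): V_0 = e^(−0.0025)·[0.4428·13.4315 + 0.5572·0.0000] = 5.9323

£5.93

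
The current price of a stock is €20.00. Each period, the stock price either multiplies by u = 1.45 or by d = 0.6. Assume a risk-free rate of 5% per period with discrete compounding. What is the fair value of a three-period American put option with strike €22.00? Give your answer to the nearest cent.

Risk-neutral probability p = (1 + 0.05 − 0.6)/(1.45 − 0.6) = 0.4500/0.8500 = 0.5294
Terminal stock prices: S_uuu = 60.97, S_uud = 25.23, S_udd = 10.44, S_ddd = 4.32
Terminal payoffs (K − S): max(-38.97, 0) = 0, max(-3.23, 0) = 0, max(11.56, 0) = 11.56, max(17.68, 0) = 17.68
Node uu (S = 42.05): continuation = 1/1.05·[0.5294·0.0000 + 0.4706·0.0000] = 0.0000; exercise value = 0.0000 ≤ continuation, so V_uu = 0.0000
Node ud (S = 17.4): continuation = 1/1.05·[0.5294·0.0000 + 0.4706·11.5600] = 5.1810; exercise value = 4.6000 ≤ continuation, so V_ud = 5.1810
Node dd (S = 7.2): continuation = 1/1.05·[0.5294·11.5600 + 0.4706·17.6800] = 13.7524; exercise value = 14.8000 > continuation, so V_dd = 14.8000 (exercise)
Node u (S = 29): continuation = 1/1.05·[0.5294·0.0000 + 0.4706·5.1810] = 2.3220; exercise value = 0.0000 ≤ continuation, so V_u = 2.3220
Node d (S = 12): continuation = 1/1.05·[0.5294·5.1810 + 0.4706·14.8000] = 9.2453; exercise value = 10.0000 > continuation, so V_d = 10.0000 (exercise)
Node 0 (S = 20): continuation = 1/1.05·[0.5294·2.3220 + 0.4706·10.0000] = 5.6525; exercise value = 2.0000 ≤ continuation, so V_0 = 5.6525

€5.65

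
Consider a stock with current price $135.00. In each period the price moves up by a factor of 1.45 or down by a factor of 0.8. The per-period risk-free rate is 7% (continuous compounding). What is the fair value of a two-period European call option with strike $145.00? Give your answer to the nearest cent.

$26.13

Risk-neutral probability p = (e^0.07 − 0.8)/(1.45 − 0.8) = 0.2725/0.6500 = 0.4192
Terminal stock prices: S_uu = 283.8, S_ud = 156.6, S_dd = 86.4
Terminal payoffs (S − K): max(138.8, 0) = 138.8, max(11.6, 0) = 11.6, max(-58.6, 0) = 0
Node u (S = 195.8): V_u = e^(−0.07)·[0.4192·138.8375 + 0.5808·11.6000] = 60.5529
Node d (S = 108): V_d = e^(−0.07)·[0.4192·11.6000 + 0.5808·0.0000] = 4.5344
Node 0 (S = 135): V_0 = e^(−0.07)·[0.4192·60.5529 + 0.5808·4.5344] = 26.1255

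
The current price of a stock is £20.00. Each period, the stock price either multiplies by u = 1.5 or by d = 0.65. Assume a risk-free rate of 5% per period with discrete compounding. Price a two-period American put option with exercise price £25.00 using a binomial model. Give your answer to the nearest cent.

£7.29

Risk-neutral probability p = (1 + 0.05 − 0.65)/(1.5 − 0.65) = 0.4000/0.8500 = 0.4706
Terminal stock prices: S_uu = 45, S_ud = 19.5, S_dd = 8.45
Terminal payoffs (K − S): max(-20, 0) = 0, max(5.5, 0) = 5.5, max(16.55, 0) = 16.55
Node u (S = 30): continuation = 1/1.05·[0.4706·0.0000 + 0.5294·5.5000] = 2.7731; exercise value = 0.0000 ≤ continuation, so V_u = 2.7731
Node d (S = 13): continuation = 1/1.05·[0.4706·5.5000 + 0.5294·16.5500] = 10.8095; exercise value = 12.0000 > continuation, so V_d = 12.0000 (exercise)
Node 0 (S = 20): continuation = 1/1.05·[0.4706·2.7731 + 0.5294·12.0000] = 7.2933; exercise value = 5.0000 ≤ continuation, so V_0 = 7.2933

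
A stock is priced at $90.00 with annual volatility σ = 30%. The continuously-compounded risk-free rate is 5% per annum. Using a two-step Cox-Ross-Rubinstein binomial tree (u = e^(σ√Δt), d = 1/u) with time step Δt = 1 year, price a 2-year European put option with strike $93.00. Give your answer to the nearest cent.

$10.84

CRR parameters: u = e^(σ√Δt) = e^(0.3·√1) = 1.3499, d = 1/u = 0.7408
Per-period rate: rΔt = 0.05·1 = 0.05, so R = e^0.05 = 1.0513
Risk-neutral probability p = (e^0.05 − 0.7408)/(1.3499 − 0.7408) = 0.3105/0.6090 = 0.5097
Terminal stock prices: S_uu = 164, S_ud = 90, S_dd = 49.39
Terminal payoffs (K − S): max(-70.99, 0) = 0, max(3, 0) = 3, max(43.61, 0) = 43.61
Node u (S = 121.5): V_u = e^(−0.05)·[0.5097·0.0000 + 0.4903·3.0000] = 1.3990
Node d (S = 66.67): V_d = e^(−0.05)·[0.5097·3.0000 + 0.4903·43.6070] = 21.7907
Node 0 (S = 90): V_0 = e^(−0.05)·[0.5097·1.3990 + 0.4903·21.7907] = 10.8404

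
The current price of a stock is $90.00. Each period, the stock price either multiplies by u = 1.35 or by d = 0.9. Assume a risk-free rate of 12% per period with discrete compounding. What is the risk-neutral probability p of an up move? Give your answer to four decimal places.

p = 0.4889

Risk-neutral probability p = (1 + 0.12 − 0.9)/(1.35 − 0.9) = 0.2200/0.4500 = 0.4889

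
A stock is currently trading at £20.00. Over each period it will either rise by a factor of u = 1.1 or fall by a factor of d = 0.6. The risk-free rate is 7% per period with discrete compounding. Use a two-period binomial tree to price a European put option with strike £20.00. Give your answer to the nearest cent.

£0.71

Risk-neutral probability p = (1 + 0.07 − 0.6)/(1.1 − 0.6) = 0.4700/0.5000 = 0.9400
Terminal stock prices: S_uu = 24.2, S_ud = 13.2, S_dd = 7.2
Terminal payoffs (K − S): max(-4.2, 0) = 0, max(6.8, 0) = 6.8, max(12.8, 0) = 12.8
Node u (S = 22): V_u = 1/1.07·[0.9400·0.0000 + 0.0600·6.8000] = 0.3813
Node d (S = 12): V_d = 1/1.07·[0.9400·6.8000 + 0.0600·12.8000] = 6.6916
Node 0 (S = 20): V_0 = 1/1.07·[0.9400·0.3813 + 0.0600·6.6916] = 0.7102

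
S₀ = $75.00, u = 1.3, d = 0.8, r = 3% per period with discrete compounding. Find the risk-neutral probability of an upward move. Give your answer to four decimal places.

Risk-neutral probability p = (1 + 0.03 − 0.8)/(1.3 − 0.8) = 0.2300/0.5000 = 0.4600

p = 0.4600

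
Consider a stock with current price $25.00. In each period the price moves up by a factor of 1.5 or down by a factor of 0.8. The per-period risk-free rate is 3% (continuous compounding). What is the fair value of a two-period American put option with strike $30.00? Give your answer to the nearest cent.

$6.51

Risk-neutral probability p = (e^0.03 − 0.8)/(1.5 − 0.8) = 0.2305/0.7000 = 0.3292
Terminal stock prices: S_uu = 56.25, S_ud = 30, S_dd = 16
Terminal payoffs (K − S): max(-26.25, 0) = 0, max(0, 0) = 0, max(14, 0) = 14
Node u (S = 37.5): continuation = e^(−0.03)·[0.3292·0.0000 + 0.6708·0.0000] = 0.0000; exercise value = 0.0000 ≤ continuation, so V_u = 0.0000
Node d (S = 20): continuation = e^(−0.03)·[0.3292·0.0000 + 0.6708·14.0000] = 9.1134; exercise value = 10.0000 > continuation, so V_d = 10.0000 (exercise)
Node 0 (S = 25): continuation = e^(−0.03)·[0.3292·0.0000 + 0.6708·10.0000] = 6.5095; exercise value = 5.0000 ≤ continuation, so V_0 = 6.5095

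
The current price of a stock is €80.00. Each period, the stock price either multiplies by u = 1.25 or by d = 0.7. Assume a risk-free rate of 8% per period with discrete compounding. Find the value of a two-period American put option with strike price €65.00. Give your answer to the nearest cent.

Risk-neutral probability p = (1 + 0.08 − 0.7)/(1.25 − 0.7) = 0.3800/0.5500 = 0.6909
Terminal stock prices: S_uu = 125, S_ud = 70, S_dd = 39.2
Terminal payoffs (K − S): max(-60, 0) = 0, max(-5, 0) = 0, max(25.8, 0) = 25.8
Node u (S = 100): continuation = 1/1.08·[0.6909·0.0000 + 0.3091·0.0000] = 0.0000; exercise value = 0.0000 ≤ continuation, so V_u = 0.0000
Node d (S = 56): continuation = 1/1.08·[0.6909·0.0000 + 0.3091·25.8000] = 7.3838; exercise value = 9.0000 > continuation, so V_d = 9.0000 (exercise)
Node 0 (S = 80): continuation = 1/1.08·[0.6909·0.0000 + 0.3091·9.0000] = 2.5758; exercise value = 0.0000 ≤ continuation, so V_0 = 2.5758

€2.58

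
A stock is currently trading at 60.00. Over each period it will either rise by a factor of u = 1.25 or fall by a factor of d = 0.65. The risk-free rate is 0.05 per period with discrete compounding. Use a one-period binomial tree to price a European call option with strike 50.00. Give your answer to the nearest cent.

Risk-neutral probability p = (1 + 0.05 − 0.65)/(1.25 − 0.65) = 0.4000/0.6000 = 0.6667
Terminal stock prices: S_u = 75, S_d = 39
Terminal payoffs (S − K): max(25, 0) = 25, max(-11, 0) = 0
Node 0 (S = 60): V_0 = 1/1.05·[0.6667·25.0000 + 0.3333·0.0000] = 15.8730

15.87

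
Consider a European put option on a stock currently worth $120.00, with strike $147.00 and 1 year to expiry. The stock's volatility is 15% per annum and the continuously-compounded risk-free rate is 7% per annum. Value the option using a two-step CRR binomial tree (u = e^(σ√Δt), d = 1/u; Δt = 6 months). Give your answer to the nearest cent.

CRR parameters: u = e^(σ√Δt) = e^(0.15·√0.5) = 1.1119, d = 1/u = 0.8994
Per-period rate: rΔt = 0.07·0.5 = 0.035, so R = e^0.035 = 1.0356
Risk-neutral probability p = (e^0.035 − 0.8994)/(1.1119 − 0.8994) = 0.1363/0.2125 = 0.6411
Terminal stock prices: S_uu = 148.4, S_ud = 120, S_dd = 97.06
Terminal payoffs (K − S): max(-1.357, 0) = 0, max(27, 0) = 27, max(49.94, 0) = 49.94
Node u (S = 133.4): V_u = e^(−0.035)·[0.6411·0.0000 + 0.3589·27.0000] = 9.3568
Node d (S = 107.9): V_d = e^(−0.035)·[0.6411·27.0000 + 0.3589·49.9371] = 34.0202
Node 0 (S = 120): V_0 = e^(−0.035)·[0.6411·9.3568 + 0.3589·34.0202] = 17.5821

$17.58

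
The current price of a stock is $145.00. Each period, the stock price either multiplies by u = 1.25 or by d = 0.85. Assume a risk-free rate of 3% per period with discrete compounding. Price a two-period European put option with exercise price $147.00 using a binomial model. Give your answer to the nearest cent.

$12.04

Risk-neutral probability p = (1 + 0.03 − 0.85)/(1.25 − 0.85) = 0.1800/0.4000 = 0.4500
Terminal stock prices: S_uu = 226.6, S_ud = 154.1, S_dd = 104.8
Terminal payoffs (K − S): max(-79.56, 0) = 0, max(-7.062, 0) = 0, max(42.24, 0) = 42.24
Node u (S = 181.2): V_u = 1/1.03·[0.4500·0.0000 + 0.5500·0.0000] = 0.0000
Node d (S = 123.2): V_d = 1/1.03·[0.4500·0.0000 + 0.5500·42.2375] = 22.5540
Node 0 (S = 145): V_0 = 1/1.03·[0.4500·0.0000 + 0.5500·22.5540] = 12.0434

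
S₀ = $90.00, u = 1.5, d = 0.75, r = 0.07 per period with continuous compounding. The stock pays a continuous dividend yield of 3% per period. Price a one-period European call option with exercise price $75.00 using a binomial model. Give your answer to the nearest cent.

Per-period risk-free factor R = e^0.07 = 1.0725; dividend-adjusted growth = e^(0.07−0.03) = 1.0408.
Risk-neutral probability p = (1.0408 − 0.75)/(1.5 − 0.75) = 0.2908/0.7500 = 0.3877
Terminal stock prices: S_u = 135, S_d = 67.5
Terminal payoffs (S − K): max(60, 0) = 60, max(-7.5, 0) = 0
Node 0 (S = 90): V_0 = e^(−0.07)·[0.3877·60.0000 + 0.6123·0.0000] = 21.6920

$21.69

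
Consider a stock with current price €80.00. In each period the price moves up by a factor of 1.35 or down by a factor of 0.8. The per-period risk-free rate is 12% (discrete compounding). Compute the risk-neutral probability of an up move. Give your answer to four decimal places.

Risk-neutral probability p = (1 + 0.12 − 0.8)/(1.35 − 0.8) = 0.3200/0.5500 = 0.5818

p = 0.5818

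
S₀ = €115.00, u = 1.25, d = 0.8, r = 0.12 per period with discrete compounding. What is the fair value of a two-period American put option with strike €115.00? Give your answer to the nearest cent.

Risk-neutral probability p = (1 + 0.12 − 0.8)/(1.25 − 0.8) = 0.3200/0.4500 = 0.7111
Terminal stock prices: S_uu = 179.7, S_ud = 115, S_dd = 73.6
Terminal payoffs (K − S): max(-64.69, 0) = 0, max(0, 0) = 0, max(41.4, 0) = 41.4
Node u (S = 143.8): continuation = 1/1.12·[0.7111·0.0000 + 0.2889·0.0000] = 0.0000; exercise value = 0.0000 ≤ continuation, so V_u = 0.0000
Node d (S = 92): continuation = 1/1.12·[0.7111·0.0000 + 0.2889·41.4000] = 10.6786; exercise value = 23.0000 > continuation, so V_d = 23.0000 (exercise)
Node 0 (S = 115): continuation = 1/1.12·[0.7111·0.0000 + 0.2889·23.0000] = 5.9325; exercise value = 0.0000 ≤ continuation, so V_0 = 5.9325

€5.93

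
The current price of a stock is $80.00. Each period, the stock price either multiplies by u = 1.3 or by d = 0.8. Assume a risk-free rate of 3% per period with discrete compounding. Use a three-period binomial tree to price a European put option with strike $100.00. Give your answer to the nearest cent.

$20.82

Risk-neutral probability p = (1 + 0.03 − 0.8)/(1.3 − 0.8) = 0.2300/0.5000 = 0.4600
Terminal stock prices: S_uuu = 175.8, S_uud = 108.2, S_udd = 66.56, S_ddd = 40.96
Terminal payoffs (K − S): max(-75.76, 0) = 0, max(-8.16, 0) = 0, max(33.44, 0) = 33.44, max(59.04, 0) = 59.04
Node uu (S = 135.2): V_uu = 1/1.03·[0.4600·0.0000 + 0.5400·0.0000] = 0.0000
Node ud (S = 83.2): V_ud = 1/1.03·[0.4600·0.0000 + 0.5400·33.4400] = 17.5317
Node dd (S = 51.2): V_dd = 1/1.03·[0.4600·33.4400 + 0.5400·59.0400] = 45.8874
Node u (S = 104): V_u = 1/1.03·[0.4600·0.0000 + 0.5400·17.5317] = 9.1914
Node d (S = 64): V_d = 1/1.03·[0.4600·17.5317 + 0.5400·45.8874] = 31.8871
Node 0 (S = 80): V_0 = 1/1.03·[0.4600·9.1914 + 0.5400·31.8871] = 20.8224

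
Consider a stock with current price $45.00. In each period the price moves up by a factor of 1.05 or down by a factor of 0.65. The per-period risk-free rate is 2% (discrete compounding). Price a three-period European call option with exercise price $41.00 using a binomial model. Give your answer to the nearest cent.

Risk-neutral probability p = (1 + 0.02 − 0.65)/(1.05 − 0.65) = 0.3700/0.4000 = 0.9250
Terminal stock prices: S_uuu = 52.09, S_uud = 32.25, S_udd = 19.96, S_ddd = 12.36
Terminal payoffs (S − K): max(11.09, 0) = 11.09, max(-8.752, 0) = 0, max(-21.04, 0) = 0, max(-28.64, 0) = 0
Node uu (S = 49.61): V_uu = 1/1.02·[0.9250·11.0931 + 0.0750·0.0000] = 10.0599
Node ud (S = 30.71): V_ud = 1/1.02·[0.9250·0.0000 + 0.0750·0.0000] = 0.0000
Node dd (S = 19.01): V_dd = 1/1.02·[0.9250·0.0000 + 0.0750·0.0000] = 0.0000
Node u (S = 47.25): V_u = 1/1.02·[0.9250·10.0599 + 0.0750·0.0000] = 9.1230
Node d (S = 29.25): V_d = 1/1.02·[0.9250·0.0000 + 0.0750·0.0000] = 0.0000
Node 0 (S = 45): V_0 = 1/1.02·[0.9250·9.1230 + 0.0750·0.0000] = 8.2733

$8.27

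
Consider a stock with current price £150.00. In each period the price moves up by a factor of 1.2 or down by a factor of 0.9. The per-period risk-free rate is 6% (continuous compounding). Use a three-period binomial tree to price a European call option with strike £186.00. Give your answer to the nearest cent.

£12.42

Risk-neutral probability p = (e^0.06 − 0.9)/(1.2 − 0.9) = 0.1618/0.3000 = 0.5395
Terminal stock prices: S_uuu = 259.2, S_uud = 194.4, S_udd = 145.8, S_ddd = 109.4
Terminal payoffs (S − K): max(73.2, 0) = 73.2, max(8.4, 0) = 8.4, max(-40.2, 0) = 0, max(-76.65, 0) = 0
Node uu (S = 216): V_uu = e^(−0.06)·[0.5395·73.2000 + 0.4605·8.4000] = 40.8318
Node ud (S = 162): V_ud = e^(−0.06)·[0.5395·8.4000 + 0.4605·0.0000] = 4.2675
Node dd (S = 121.5): V_dd = e^(−0.06)·[0.5395·0.0000 + 0.4605·0.0000] = 0.0000
Node u (S = 180): V_u = e^(−0.06)·[0.5395·40.8318 + 0.4605·4.2675] = 22.5951
Node d (S = 135): V_d = e^(−0.06)·[0.5395·4.2675 + 0.4605·0.0000] = 2.1681
Node 0 (S = 150): V_0 = e^(−0.06)·[0.5395·22.5951 + 0.4605·2.1681] = 12.4196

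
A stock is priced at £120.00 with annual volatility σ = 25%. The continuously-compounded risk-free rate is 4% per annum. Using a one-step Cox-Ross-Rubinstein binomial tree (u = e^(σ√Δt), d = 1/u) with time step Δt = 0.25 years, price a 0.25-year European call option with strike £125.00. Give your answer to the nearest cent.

£5.53

CRR parameters: u = e^(σ√Δt) = e^(0.25·√0.25) = 1.1331, d = 1/u = 0.8825
Per-period rate: rΔt = 0.04·0.25 = 0.01, so R = e^0.01 = 1.0101
Risk-neutral probability p = (e^0.01 − 0.8825)/(1.1331 − 0.8825) = 0.1276/0.2507 = 0.5089
Terminal stock prices: S_u = 136, S_d = 105.9
Terminal payoffs (S − K): max(10.98, 0) = 10.98, max(-19.1, 0) = 0
Node 0 (S = 120): V_0 = e^(−0.01)·[0.5089·10.9778 + 0.4911·0.0000] = 5.5309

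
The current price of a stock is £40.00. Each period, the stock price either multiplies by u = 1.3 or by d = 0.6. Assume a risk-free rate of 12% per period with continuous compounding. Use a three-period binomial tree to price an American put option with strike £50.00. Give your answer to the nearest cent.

Risk-neutral probability p = (e^0.12 − 0.6)/(1.3 − 0.6) = 0.5275/0.7000 = 0.7536
Terminal stock prices: S_uuu = 87.88, S_uud = 40.56, S_udd = 18.72, S_ddd = 8.64
Terminal payoffs (K − S): max(-37.88, 0) = 0, max(9.44, 0) = 9.44, max(31.28, 0) = 31.28, max(41.36, 0) = 41.36
Node uu (S = 67.6): continuation = e^(−0.12)·[0.7536·0.0000 + 0.2464·9.4400] = 2.0633; exercise value = 0.0000 ≤ continuation, so V_uu = 2.0633
Node ud (S = 31.2): continuation = e^(−0.12)·[0.7536·9.4400 + 0.2464·31.2800] = 13.1460; exercise value = 18.8000 > continuation, so V_ud = 18.8000 (exercise)
Node dd (S = 14.4): continuation = e^(−0.12)·[0.7536·31.2800 + 0.2464·41.3600] = 29.9460; exercise value = 35.6000 > continuation, so V_dd = 35.6000 (exercise)
Node u (S = 52): continuation = e^(−0.12)·[0.7536·2.0633 + 0.2464·18.8000] = 5.4880; exercise value = 0.0000 ≤ continuation, so V_u = 5.4880
Node d (S = 24): continuation = e^(−0.12)·[0.7536·18.8000 + 0.2464·35.6000] = 20.3460; exercise value = 26.0000 > continuation, so V_d = 26.0000 (exercise)
Node 0 (S = 40): continuation = e^(−0.12)·[0.7536·5.4880 + 0.2464·26.0000] = 9.3507; exercise value = 10.0000 > continuation, so V_0 = 10.0000 (exercise)

£10.00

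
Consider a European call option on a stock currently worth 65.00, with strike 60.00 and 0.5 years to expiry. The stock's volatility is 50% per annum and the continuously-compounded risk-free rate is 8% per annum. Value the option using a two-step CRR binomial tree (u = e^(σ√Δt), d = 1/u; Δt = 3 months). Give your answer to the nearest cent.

CRR parameters: u = e^(σ√Δt) = e^(0.5·√0.25) = 1.2840, d = 1/u = 0.7788
Per-period rate: rΔt = 0.08·0.25 = 0.02, so R = e^0.02 = 1.0202
Risk-neutral probability p = (e^0.02 − 0.7788)/(1.2840 − 0.7788) = 0.2414/0.5052 = 0.4778
Terminal stock prices: S_uu = 107.2, S_ud = 65, S_dd = 39.42
Terminal payoffs (S − K): max(47.17, 0) = 47.17, max(5, 0) = 5, max(-20.58, 0) = 0
Node u (S = 83.46): V_u = e^(−0.02)·[0.4778·47.1669 + 0.5222·5.0000] = 24.6497
Node d (S = 50.62): V_d = e^(−0.02)·[0.4778·5.0000 + 0.5222·0.0000] = 2.3417
Node 0 (S = 65): V_0 = e^(−0.02)·[0.4778·24.6497 + 0.5222·2.3417] = 12.7433

12.74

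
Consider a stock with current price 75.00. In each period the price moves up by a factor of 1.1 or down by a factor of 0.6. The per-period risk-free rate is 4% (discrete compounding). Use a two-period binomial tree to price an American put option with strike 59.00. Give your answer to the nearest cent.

Risk-neutral probability p = (1 + 0.04 − 0.6)/(1.1 − 0.6) = 0.4400/0.5000 = 0.8800
Terminal stock prices: S_uu = 90.75, S_ud = 49.5, S_dd = 27
Terminal payoffs (K − S): max(-31.75, 0) = 0, max(9.5, 0) = 9.5, max(32, 0) = 32
Node u (S = 82.5): continuation = 1/1.04·[0.8800·0.0000 + 0.1200·9.5000] = 1.0962; exercise value = 0.0000 ≤ continuation, so V_u = 1.0962
Node d (S = 45): continuation = 1/1.04·[0.8800·9.5000 + 0.1200·32.0000] = 11.7308; exercise value = 14.0000 > continuation, so V_d = 14.0000 (exercise)
Node 0 (S = 75): continuation = 1/1.04·[0.8800·1.0962 + 0.1200·14.0000] = 2.5429; exercise value = 0.0000 ≤ continuation, so V_0 = 2.5429

2.54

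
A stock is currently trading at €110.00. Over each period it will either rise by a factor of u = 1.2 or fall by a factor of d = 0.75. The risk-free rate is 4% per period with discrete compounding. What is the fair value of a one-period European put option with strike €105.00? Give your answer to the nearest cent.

€7.69

Risk-neutral probability p = (1 + 0.04 − 0.75)/(1.2 − 0.75) = 0.2900/0.4500 = 0.6444
Terminal stock prices: S_u = 132, S_d = 82.5
Terminal payoffs (K − S): max(-27, 0) = 0, max(22.5, 0) = 22.5
Node 0 (S = 110): V_0 = 1/1.04·[0.6444·0.0000 + 0.3556·22.5000] = 7.6923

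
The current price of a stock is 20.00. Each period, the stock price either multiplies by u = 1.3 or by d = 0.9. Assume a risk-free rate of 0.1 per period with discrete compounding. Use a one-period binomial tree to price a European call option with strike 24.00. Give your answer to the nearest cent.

Risk-neutral probability p = (1 + 0.1 − 0.9)/(1.3 − 0.9) = 0.2000/0.4000 = 0.5000
Terminal stock prices: S_u = 26, S_d = 18
Terminal payoffs (S − K): max(2, 0) = 2, max(-6, 0) = 0
Node 0 (S = 20): V_0 = 1/1.1·[0.5000·2.0000 + 0.5000·0.0000] = 0.9091

0.91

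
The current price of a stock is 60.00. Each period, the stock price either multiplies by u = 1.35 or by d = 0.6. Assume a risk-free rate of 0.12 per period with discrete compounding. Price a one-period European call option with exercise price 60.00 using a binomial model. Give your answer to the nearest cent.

13.00

Risk-neutral probability p = (1 + 0.12 − 0.6)/(1.35 − 0.6) = 0.5200/0.7500 = 0.6933
Terminal stock prices: S_u = 81, S_d = 36
Terminal payoffs (S − K): max(21, 0) = 21, max(-24, 0) = 0
Node 0 (S = 60): V_0 = 1/1.12·[0.6933·21.0000 + 0.3067·0.0000] = 13.0000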